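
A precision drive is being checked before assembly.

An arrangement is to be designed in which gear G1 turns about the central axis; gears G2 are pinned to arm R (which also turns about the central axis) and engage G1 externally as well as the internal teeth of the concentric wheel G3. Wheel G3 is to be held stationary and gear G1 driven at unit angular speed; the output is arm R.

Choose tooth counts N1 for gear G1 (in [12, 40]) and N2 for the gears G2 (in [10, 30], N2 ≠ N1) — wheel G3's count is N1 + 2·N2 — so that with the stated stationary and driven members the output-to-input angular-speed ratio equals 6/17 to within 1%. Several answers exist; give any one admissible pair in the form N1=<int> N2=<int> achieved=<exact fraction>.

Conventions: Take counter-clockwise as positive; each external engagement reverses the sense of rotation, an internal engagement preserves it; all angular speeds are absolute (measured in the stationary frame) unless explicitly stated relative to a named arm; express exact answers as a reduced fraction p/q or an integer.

class = planetary set [ratio 6/17 wanted; Willis about the carrier]
Willis with ω_ring = 0: ω_arm/ω_sun = N1/(N1+N3); set equal to 6/17  ⇒  N3/N1 = 1/(6/17) − 1 = 11/6
N3 = N1 + 2·N2  ⇒  N2/N1 = (N3/N1 − 1)/2 = (11/6 − 1)/2 = 5/12
smallest multiple with N1 ≥ 12 and N2 ≥ 10: k = 2  ⇒  N1 = 2·12 = 24, N2 = 2·5 = 10 (N1 ≤ 40, N2 ≤ 30, N2 ≠ N1 ✓), N3 = 24 + 2·10 = 44
check: N1/(N1+N3) with N1 = 24, N3 = 44 gives 6/17; |achieved − target| = 0 ≤ 3/850 ✓

N1=24 N2=10 achieved=6/17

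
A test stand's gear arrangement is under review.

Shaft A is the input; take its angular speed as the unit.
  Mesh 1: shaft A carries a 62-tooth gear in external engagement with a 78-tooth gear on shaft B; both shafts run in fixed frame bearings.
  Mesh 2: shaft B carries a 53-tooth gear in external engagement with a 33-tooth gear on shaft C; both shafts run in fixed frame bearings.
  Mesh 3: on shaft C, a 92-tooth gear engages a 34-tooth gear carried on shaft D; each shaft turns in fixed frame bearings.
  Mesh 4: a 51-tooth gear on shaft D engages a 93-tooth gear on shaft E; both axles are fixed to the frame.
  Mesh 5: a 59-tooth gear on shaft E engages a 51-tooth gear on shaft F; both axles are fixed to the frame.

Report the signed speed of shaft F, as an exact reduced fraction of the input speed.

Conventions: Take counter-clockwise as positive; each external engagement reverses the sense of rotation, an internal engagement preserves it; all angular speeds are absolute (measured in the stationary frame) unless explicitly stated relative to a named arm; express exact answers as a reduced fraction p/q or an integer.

5-mesh fixed-axis compound train (all bearings frame-fixed)
mesh 1 [62T→78T]: |ω|/ω_in = 1×62/78 = 31/39, sense flips to −
mesh 2 [53T→33T]: |ω|/ω_in = (31/39)×53/33 = 1643/1287, sense flips to +
mesh 3 [92T→34T]: |ω|/ω_in = (1643/1287)×92/34 = 75578/21879, sense flips to −
mesh 4 [51T→93T]: |ω|/ω_in = (75578/21879)×51/93 = 2438/1287, sense flips to +
mesh 5 [59T→51T]: |ω|/ω_in = (2438/1287)×59/51 = 143842/65637, sense flips to −
signed output speed (× input speed) = -143842/65637

-143842/65637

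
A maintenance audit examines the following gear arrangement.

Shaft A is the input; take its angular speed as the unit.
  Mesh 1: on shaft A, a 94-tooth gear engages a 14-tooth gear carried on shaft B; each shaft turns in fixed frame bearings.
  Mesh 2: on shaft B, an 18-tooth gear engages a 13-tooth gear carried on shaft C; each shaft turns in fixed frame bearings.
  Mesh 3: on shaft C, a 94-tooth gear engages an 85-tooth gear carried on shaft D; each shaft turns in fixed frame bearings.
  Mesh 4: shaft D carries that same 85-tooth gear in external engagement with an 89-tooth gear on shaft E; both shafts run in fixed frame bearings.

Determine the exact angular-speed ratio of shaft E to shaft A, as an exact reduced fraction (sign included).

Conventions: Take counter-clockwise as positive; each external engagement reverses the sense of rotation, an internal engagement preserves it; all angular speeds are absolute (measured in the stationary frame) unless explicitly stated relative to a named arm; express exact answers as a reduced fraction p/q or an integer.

79524/8099

class = fixed-axis compound train [4 meshes; 4 ratios multiply, 4 sense flips]
mesh 1 [94T→14T]: running ratio 47/7, sense −
mesh 2 [18T→13T]: running ratio 846/91, sense +
mesh 3 [94T→85T]: running ratio 79524/7735, sense −
mesh 4 [85T→89T]: running ratio 79524/8099, sense +
ω_out/ω_in = 79524/8099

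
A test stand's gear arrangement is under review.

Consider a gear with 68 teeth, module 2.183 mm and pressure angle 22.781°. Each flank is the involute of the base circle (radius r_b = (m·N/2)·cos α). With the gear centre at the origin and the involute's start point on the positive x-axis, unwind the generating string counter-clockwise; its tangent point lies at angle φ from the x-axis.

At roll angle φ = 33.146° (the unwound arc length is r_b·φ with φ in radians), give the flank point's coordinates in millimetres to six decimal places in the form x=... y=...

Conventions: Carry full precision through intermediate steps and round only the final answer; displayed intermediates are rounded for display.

class = single-mesh tooth geometry [base-circle involute, m = 2.183, 68T]
pitch radius r_p = m·N/2 = 2.183·68/2 = 74.222000
base radius r_b = r_p·cos α = 74.222000·cos 22.781° = 68.432061
roll angle φ = 33.146° = 0.57850683 rad
x = r_b·(cos φ + φ·sin φ) = 78.942726
y = r_b·(sin φ − φ·cos φ) = 4.270307

x=78.942726 y=4.270307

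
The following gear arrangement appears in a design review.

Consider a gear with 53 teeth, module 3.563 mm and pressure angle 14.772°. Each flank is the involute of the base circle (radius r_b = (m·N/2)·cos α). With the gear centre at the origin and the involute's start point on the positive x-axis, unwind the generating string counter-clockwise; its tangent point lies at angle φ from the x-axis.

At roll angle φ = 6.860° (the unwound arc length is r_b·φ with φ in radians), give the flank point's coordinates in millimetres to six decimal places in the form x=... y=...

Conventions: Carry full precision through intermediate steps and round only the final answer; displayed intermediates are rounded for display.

x=91.950805 y=0.052159

topology: single-mesh involute geometry — m = 3.563, N = 53
pitch radius r_p = m·N/2 = 3.563·53/2 = 94.419500
base radius r_b = r_p·cos α = 94.419500·cos 14.772° = 91.298757
roll angle φ = 6.860° = 0.11972959 rad
x = r_b·(cos φ + φ·sin φ) = 91.950805
y = r_b·(sin φ − φ·cos φ) = 0.052159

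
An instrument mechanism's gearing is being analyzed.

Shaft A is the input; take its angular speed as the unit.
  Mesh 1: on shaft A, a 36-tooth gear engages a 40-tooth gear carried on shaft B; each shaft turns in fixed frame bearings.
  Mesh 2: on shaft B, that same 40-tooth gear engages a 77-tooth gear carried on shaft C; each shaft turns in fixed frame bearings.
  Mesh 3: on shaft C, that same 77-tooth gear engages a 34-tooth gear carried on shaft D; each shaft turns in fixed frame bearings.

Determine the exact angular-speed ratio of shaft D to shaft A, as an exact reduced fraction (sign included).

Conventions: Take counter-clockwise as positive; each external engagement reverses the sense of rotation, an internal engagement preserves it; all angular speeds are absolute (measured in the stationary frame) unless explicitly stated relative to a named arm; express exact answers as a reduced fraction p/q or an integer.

-18/17

class = fixed-axis compound train [3 meshes; 3 ratios multiply, 3 sense flips]
mesh 1 [36T→40T]: running ratio 9/10, sense −
mesh 2 [40T→77T]: running ratio 36/77, sense +
mesh 3 [77T→34T]: running ratio 18/17, sense −
ω_out/ω_in = -18/17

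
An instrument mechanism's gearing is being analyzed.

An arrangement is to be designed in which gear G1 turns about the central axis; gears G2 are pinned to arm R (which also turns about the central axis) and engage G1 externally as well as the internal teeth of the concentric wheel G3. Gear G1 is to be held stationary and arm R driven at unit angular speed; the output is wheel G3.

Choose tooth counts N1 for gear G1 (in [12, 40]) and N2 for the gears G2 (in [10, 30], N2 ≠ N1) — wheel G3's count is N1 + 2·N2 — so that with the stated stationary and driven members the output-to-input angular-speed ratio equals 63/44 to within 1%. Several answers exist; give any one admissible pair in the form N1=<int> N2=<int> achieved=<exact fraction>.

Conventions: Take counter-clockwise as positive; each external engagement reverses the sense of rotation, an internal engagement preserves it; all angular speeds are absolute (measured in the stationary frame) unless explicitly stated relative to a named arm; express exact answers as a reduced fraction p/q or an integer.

N1=38 N2=25 achieved=63/44

class = planetary set [ratio 63/44 wanted; Willis about the carrier]
Willis with ω_sun = 0: ω_ring/ω_arm = (N1+N3)/N3; set equal to 63/44  ⇒  N3/N1 = 1/(63/44 − 1) = 44/19
N3 = N1 + 2·N2  ⇒  N2/N1 = (N3/N1 − 1)/2 = (44/19 − 1)/2 = 25/38
smallest multiple with N1 ≥ 12 and N2 ≥ 10: k = 1  ⇒  N1 = 1·38 = 38, N2 = 1·25 = 25 (N1 ≤ 40, N2 ≤ 30, N2 ≠ N1 ✓), N3 = 38 + 2·25 = 88
check: (N1+N3)/N3 with N1 = 38, N3 = 88 gives 63/44; |achieved − target| = 0 ≤ 63/4400 ✓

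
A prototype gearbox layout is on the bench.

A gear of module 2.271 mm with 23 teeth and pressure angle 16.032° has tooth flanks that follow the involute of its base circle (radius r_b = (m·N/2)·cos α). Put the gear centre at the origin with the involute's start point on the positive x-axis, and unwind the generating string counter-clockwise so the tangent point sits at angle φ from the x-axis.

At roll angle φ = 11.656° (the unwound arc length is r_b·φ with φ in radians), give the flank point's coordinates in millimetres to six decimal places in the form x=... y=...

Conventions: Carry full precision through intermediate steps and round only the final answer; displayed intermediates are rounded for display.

class = single-mesh tooth geometry [base-circle involute, m = 2.271, 23T]
pitch radius r_p = m·N/2 = 2.271·23/2 = 26.116500
base radius r_b = r_p·cos α = 26.116500·cos 16.032° = 25.100767
roll angle φ = 11.656° = 0.20343558 rad
x = r_b·(cos φ + φ·sin φ) = 25.614816
y = r_b·(sin φ − φ·cos φ) = 0.070153

x=25.614816 y=0.070153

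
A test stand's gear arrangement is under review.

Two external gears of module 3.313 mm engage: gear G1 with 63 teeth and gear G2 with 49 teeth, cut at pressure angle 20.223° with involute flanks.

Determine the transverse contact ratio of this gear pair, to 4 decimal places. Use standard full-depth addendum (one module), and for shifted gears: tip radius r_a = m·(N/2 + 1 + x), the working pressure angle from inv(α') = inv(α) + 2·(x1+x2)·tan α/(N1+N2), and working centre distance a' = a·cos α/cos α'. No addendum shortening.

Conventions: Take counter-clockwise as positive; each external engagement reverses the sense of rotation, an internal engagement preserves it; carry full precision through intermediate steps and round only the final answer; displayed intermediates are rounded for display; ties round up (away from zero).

1.7595

topology: single-mesh involute geometry — m = 3.313, 63T/49T pair
base radii: r_b1 = 97.926189, r_b2 = 76.164814
tip radii: r_a1 = 107.672500, r_a2 = 84.481500
no profile shift: α' = α, a' = a
action lengths: √(r_a1²−r_b1²) = 44.764145, √(r_a2²−r_b2²) = 36.551949
base pitch p_b = π·m·cos α = 9.766482
CR = (44.764145 + 36.551949 − 185.528000·sin 20.22300°)/9.766482 = 1.759458
contact ratio ≈ 1.7595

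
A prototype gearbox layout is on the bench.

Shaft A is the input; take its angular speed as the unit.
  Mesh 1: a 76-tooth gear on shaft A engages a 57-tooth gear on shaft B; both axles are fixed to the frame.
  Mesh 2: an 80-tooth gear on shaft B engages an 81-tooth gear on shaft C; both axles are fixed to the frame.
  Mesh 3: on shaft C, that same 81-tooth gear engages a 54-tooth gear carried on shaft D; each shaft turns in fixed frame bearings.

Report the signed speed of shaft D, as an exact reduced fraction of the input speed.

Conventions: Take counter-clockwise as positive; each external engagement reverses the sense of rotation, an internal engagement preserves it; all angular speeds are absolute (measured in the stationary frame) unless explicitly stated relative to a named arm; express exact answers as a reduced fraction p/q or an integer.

-160/81

3-mesh fixed-axis compound train (all bearings frame-fixed)
mesh 1 [76T→57T]: |ω|/ω_in = 1×76/57 = 4/3, sense flips to −
mesh 2 [80T→81T]: |ω|/ω_in = (4/3)×80/81 = 320/243, sense flips to +
mesh 3 [81T→54T]: |ω|/ω_in = (320/243)×81/54 = 160/81, sense flips to −
signed output speed (× input speed) = -160/81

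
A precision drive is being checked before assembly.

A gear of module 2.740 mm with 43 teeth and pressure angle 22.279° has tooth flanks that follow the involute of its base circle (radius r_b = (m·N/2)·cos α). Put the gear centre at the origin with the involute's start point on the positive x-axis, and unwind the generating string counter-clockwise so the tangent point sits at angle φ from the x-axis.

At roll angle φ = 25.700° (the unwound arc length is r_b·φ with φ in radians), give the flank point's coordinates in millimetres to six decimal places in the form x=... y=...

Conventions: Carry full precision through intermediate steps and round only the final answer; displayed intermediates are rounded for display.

x=59.723377 y=1.607095

single-mesh involute tooth geometry (43T wheel at module 2.740)
pitch radius r_p = m·N/2 = 2.740·43/2 = 58.910000
base radius r_b = r_p·cos α = 58.910000·cos 22.279° = 54.512294
roll angle φ = 25.700° = 0.44854962 rad
x = r_b·(cos φ + φ·sin φ) = 59.723377
y = r_b·(sin φ − φ·cos φ) = 1.607095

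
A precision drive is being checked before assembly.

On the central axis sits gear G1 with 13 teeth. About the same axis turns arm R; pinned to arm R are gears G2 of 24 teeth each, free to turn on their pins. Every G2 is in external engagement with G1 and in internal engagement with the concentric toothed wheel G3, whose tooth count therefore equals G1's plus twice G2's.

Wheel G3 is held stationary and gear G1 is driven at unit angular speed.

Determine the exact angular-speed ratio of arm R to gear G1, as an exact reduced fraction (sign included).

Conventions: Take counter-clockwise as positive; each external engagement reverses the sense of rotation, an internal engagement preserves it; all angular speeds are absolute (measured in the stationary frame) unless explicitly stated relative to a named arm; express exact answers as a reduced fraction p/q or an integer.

class = planetary set [G3 = 13+2·24 = 61; Willis about the carrier]
ring teeth: 13 + 2·24 = 61
13(ω_sun−ω_arm) = −61(ω_ring−ω_arm),  ω_ring = 0, ω_sun = 1
13(1−ω_arm) = −61(0−ω_arm)  ⇒  74·ω_arm = 13  ⇒  ω_arm = 13/74
ω_out/ω_in = 13/74

13/74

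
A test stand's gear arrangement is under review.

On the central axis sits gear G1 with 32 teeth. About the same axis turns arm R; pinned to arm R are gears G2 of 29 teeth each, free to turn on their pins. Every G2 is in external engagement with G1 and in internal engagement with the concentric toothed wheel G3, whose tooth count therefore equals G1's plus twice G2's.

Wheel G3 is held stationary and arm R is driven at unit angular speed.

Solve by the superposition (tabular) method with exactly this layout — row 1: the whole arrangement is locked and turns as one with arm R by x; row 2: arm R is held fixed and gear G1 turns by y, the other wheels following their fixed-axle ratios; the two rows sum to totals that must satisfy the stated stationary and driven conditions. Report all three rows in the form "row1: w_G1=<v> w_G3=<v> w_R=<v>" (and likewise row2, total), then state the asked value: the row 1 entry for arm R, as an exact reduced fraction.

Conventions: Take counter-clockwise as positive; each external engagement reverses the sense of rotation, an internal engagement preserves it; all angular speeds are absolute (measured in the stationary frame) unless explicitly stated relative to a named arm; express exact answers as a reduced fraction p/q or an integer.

planetary set (32T centre, 29T on arm, 90T internal) — Willis relation
row 1: whole set turns with the arm by x
row 2 (arm held, sun turns y): ω_ring = −(32/90)·y, ω_arm = 0
boundary: total ω_ring = x − (32/90)·y = 0 and total ω_arm = x = 1  ⇒  y = 45/16, x = 1
row 2 ring = −(32/90)·45/16 = -1
totals (row 1 + row 2): sun 1 + 45/16 = 61/16, ring 1 + (-1) = 0, arm 1 + 0 = 1
asked cell (row1, arm) = 1

row1: w_G1=1 w_G3=1 w_R=1
row2: w_G1=45/16 w_G3=-1 w_R=0
total: w_G1=61/16 w_G3=0 w_R=1
asked value: 1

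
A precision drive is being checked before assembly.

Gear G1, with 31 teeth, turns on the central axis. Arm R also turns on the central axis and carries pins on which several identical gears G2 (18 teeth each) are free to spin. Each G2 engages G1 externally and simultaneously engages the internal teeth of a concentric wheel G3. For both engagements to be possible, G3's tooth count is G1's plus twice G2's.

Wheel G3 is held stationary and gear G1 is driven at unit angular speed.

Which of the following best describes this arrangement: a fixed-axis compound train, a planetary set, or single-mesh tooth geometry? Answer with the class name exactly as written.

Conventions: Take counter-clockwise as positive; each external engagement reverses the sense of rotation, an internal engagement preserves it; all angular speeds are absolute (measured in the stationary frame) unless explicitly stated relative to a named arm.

planetary set

class = planetary set [G3 = 31+2·18 = 67; Willis about the carrier]
classification: planetary set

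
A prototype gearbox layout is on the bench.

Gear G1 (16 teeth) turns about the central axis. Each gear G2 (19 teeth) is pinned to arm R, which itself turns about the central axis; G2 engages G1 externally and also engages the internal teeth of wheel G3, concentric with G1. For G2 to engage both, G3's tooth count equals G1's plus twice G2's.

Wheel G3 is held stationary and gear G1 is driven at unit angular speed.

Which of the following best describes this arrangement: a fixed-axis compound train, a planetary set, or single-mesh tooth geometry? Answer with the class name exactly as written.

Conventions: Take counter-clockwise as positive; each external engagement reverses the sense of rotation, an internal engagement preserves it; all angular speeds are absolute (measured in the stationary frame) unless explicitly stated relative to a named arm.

topology: planetary set — G1 16T / G2 19T / G3 54T, arm = carrier (Willis)
classification: planetary set

planetary set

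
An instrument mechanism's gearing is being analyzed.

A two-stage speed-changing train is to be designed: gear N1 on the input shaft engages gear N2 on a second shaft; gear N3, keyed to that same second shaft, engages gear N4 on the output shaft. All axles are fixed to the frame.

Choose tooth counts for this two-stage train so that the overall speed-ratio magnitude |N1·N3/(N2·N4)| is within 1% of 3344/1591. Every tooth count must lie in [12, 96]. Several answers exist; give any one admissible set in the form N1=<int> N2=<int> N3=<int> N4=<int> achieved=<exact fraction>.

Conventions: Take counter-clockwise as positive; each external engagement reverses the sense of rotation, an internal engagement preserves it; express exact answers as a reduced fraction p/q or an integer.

topology: fixed-axis compound train — 2 stages, target 3344/1591
target = 3344/1591 in lowest terms: an exact hit needs N1·N3 = k·3344 and N2·N4 = k·1591 for one integer k, every count in [12, 96]; additionally prefer no 1:1 stage (N1 ≠ N2, N3 ≠ N4)
k = 1: N1·N3 = 3344 = 38·88, N2·N4 = 1591 = 37·43
achieved = 38·88/(37·43) = 3344/1591; |achieved − target| = 0 ≤ 836/39775 ✓

N1=38 N2=37 N3=88 N4=43 achieved=3344/1591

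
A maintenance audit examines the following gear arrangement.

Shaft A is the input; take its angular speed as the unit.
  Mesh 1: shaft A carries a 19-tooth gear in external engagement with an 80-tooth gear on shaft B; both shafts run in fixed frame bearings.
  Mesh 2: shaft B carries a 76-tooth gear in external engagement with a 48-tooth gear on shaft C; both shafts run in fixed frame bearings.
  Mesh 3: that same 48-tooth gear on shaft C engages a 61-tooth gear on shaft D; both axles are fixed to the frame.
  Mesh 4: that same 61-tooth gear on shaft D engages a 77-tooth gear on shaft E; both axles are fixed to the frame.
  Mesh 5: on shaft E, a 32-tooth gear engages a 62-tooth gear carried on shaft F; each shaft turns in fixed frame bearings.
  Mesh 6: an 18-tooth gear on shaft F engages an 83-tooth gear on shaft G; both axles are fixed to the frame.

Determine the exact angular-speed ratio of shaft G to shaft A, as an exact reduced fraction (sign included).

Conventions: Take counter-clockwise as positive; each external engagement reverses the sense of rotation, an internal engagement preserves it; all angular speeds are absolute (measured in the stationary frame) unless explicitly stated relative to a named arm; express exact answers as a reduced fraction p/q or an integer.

25992/990605

class = fixed-axis compound train [6 meshes; 6 ratios multiply, 6 sense flips]
mesh 1 [19T→80T]: running ratio 19/80, sense −
mesh 2 [76T→48T]: running ratio 361/960, sense +
mesh 3 [48T→61T]: running ratio 361/1220, sense −
mesh 4 [61T→77T]: running ratio 361/1540, sense +
mesh 5 [32T→62T]: running ratio 1444/11935, sense −
mesh 6 [18T→83T]: running ratio 25992/990605, sense +
ω_out/ω_in = 25992/990605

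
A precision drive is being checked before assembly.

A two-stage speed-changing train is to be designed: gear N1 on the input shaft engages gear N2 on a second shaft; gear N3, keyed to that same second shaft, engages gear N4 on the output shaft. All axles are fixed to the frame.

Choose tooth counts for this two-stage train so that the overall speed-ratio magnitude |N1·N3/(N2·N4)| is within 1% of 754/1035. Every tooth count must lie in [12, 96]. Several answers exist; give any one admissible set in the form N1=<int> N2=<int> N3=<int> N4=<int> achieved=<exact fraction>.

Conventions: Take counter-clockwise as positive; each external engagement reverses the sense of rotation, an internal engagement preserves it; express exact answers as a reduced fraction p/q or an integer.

design class (target 754/1035): fixed-axis compound train
target = 754/1035 in lowest terms: an exact hit needs N1·N3 = k·754 and N2·N4 = k·1035 for one integer k, every count in [12, 96]; additionally prefer no 1:1 stage (N1 ≠ N2, N3 ≠ N4)
k = 1: N1·N3 = 754 = 13·58, N2·N4 = 1035 = 15·69
achieved = 13·58/(15·69) = 754/1035; |achieved − target| = 0 ≤ 377/51750 ✓

N1=13 N2=15 N3=58 N4=69 achieved=754/1035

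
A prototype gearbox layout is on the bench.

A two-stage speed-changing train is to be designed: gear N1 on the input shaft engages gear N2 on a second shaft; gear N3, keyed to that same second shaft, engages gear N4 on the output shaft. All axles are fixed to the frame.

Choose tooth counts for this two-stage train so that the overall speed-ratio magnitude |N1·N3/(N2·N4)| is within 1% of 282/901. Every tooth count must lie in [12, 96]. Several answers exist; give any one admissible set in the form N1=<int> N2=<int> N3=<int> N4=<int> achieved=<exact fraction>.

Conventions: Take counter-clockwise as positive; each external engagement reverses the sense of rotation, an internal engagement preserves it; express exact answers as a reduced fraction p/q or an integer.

N1=12 N2=34 N3=47 N4=53 achieved=282/901

design class (target 282/901): fixed-axis compound train
target = 282/901 in lowest terms: an exact hit needs N1·N3 = k·282 and N2·N4 = k·901 for one integer k, every count in [12, 96]; additionally prefer no 1:1 stage (N1 ≠ N2, N3 ≠ N4)
k = 1: no 1:1-free in-range split of k·282 and k·901 into factor pairs; take k = 2
k = 2: N1·N3 = 564 = 12·47, N2·N4 = 1802 = 34·53
achieved = 12·47/(34·53) = 282/901; |achieved − target| = 0 ≤ 141/45050 ✓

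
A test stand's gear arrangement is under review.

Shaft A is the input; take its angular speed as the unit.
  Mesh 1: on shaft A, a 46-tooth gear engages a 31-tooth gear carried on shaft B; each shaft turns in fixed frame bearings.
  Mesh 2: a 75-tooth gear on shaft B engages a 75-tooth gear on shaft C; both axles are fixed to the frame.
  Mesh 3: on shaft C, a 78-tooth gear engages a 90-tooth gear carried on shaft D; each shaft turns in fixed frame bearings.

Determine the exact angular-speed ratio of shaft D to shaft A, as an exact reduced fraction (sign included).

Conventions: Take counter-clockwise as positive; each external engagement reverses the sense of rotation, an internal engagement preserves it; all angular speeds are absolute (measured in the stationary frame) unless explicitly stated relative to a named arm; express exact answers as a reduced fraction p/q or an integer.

class = fixed-axis compound train [3 meshes; 3 ratios multiply, 3 sense flips]
mesh 1 [46T→31T]: running ratio 46/31, sense −
mesh 2 [75T→75T]: running ratio 46/31, sense +
mesh 3 [78T→90T]: running ratio 598/465, sense −
ω_out/ω_in = -598/465

-598/465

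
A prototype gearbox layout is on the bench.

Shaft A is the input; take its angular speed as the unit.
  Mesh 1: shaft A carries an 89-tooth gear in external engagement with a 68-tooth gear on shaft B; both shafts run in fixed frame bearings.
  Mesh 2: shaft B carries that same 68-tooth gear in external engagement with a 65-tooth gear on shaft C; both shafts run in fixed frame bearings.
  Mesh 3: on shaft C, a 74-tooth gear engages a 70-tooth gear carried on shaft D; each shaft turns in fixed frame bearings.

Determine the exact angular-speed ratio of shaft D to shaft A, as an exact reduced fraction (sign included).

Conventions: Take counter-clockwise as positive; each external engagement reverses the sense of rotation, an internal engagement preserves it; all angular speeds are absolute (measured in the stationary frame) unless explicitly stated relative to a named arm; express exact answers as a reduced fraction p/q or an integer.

class = fixed-axis compound train [3 meshes; 3 ratios multiply, 3 sense flips]
mesh 1 [89T→68T]: running ratio 89/68, sense −
mesh 2 [68T→65T]: running ratio 89/65, sense +
mesh 3 [74T→70T]: running ratio 3293/2275, sense −
ω_out/ω_in = -3293/2275

-3293/2275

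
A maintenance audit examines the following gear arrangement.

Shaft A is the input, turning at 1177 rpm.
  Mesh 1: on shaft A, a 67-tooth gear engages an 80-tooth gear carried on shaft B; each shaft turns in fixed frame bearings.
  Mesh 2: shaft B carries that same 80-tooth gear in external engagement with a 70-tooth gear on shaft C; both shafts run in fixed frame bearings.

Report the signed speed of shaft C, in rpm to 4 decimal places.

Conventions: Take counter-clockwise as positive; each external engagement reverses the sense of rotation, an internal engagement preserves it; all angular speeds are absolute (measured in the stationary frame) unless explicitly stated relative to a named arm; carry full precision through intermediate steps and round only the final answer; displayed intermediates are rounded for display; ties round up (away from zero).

+1126.5571 rpm

2-mesh fixed-axis compound train (all bearings frame-fixed)
mesh 1 [67T→80T]: ω = 1177.0000×67/80 = 985.7375 rpm, sense flips to −
mesh 2 [80T→70T]: ω = 985.7375×80/70 = 1126.5571 rpm, sense flips to +
signed output speed = +1126.5571 rpm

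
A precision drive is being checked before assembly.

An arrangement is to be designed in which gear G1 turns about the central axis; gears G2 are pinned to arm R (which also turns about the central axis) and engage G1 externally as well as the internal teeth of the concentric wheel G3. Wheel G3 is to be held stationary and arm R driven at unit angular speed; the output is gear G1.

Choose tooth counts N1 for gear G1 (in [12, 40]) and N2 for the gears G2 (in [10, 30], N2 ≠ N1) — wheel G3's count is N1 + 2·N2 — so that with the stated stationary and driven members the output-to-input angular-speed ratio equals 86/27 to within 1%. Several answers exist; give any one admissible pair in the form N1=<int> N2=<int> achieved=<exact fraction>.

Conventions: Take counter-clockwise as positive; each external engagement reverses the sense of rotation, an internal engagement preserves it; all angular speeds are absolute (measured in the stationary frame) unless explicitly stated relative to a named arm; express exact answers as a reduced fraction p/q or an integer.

planetary set to be sized for 86/27 (Willis relation)
Willis with ω_ring = 0: ω_sun/ω_arm = (N1+N3)/N1; set equal to 86/27  ⇒  N3/N1 = 86/27 − 1 = 59/27
N3 = N1 + 2·N2  ⇒  N2/N1 = (N3/N1 − 1)/2 = (59/27 − 1)/2 = 16/27
smallest multiple with N1 ≥ 12 and N2 ≥ 10: k = 1  ⇒  N1 = 1·27 = 27, N2 = 1·16 = 16 (N1 ≤ 40, N2 ≤ 30, N2 ≠ N1 ✓), N3 = 27 + 2·16 = 59
check: (N1+N3)/N1 with N1 = 27, N3 = 59 gives 86/27; |achieved − target| = 0 ≤ 43/1350 ✓

N1=27 N2=16 achieved=86/27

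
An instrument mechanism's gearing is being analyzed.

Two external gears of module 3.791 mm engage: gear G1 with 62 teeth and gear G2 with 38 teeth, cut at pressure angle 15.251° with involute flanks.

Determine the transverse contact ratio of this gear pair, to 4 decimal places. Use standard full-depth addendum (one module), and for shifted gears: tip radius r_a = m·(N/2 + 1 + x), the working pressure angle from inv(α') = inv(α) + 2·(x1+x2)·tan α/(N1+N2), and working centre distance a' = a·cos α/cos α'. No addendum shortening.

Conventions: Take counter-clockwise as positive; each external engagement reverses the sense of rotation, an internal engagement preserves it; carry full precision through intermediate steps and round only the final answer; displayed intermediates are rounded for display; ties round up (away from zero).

2.0541

class = single-mesh tooth geometry [involute pair 62T × 38T, m = 3.791]
base radii: r_b1 = 113.382232, r_b2 = 69.492335
tip radii: r_a1 = 121.312000, r_a2 = 75.820000
no profile shift: α' = α, a' = a
action lengths: √(r_a1²−r_b1²) = 43.140131, √(r_a2²−r_b2²) = 30.323056
base pitch p_b = π·m·cos α = 11.490348
CR = (43.140131 + 30.323056 − 189.550000·sin 15.25100°)/11.490348 = 2.054109
contact ratio ≈ 2.0541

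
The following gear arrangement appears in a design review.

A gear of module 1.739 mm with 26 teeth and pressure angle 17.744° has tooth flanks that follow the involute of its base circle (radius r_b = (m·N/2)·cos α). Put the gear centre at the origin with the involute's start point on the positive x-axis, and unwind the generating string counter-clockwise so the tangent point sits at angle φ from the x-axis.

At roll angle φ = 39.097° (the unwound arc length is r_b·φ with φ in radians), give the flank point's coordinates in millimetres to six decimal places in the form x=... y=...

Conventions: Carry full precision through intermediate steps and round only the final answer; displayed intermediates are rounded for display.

x=25.975789 y=2.175994

single-mesh involute tooth geometry (26T wheel at module 1.739)
pitch radius r_p = m·N/2 = 1.739·26/2 = 22.607000
base radius r_b = r_p·cos α = 22.607000·cos 17.744° = 21.531533
roll angle φ = 39.097° = 0.68237138 rad
x = r_b·(cos φ + φ·sin φ) = 25.975789
y = r_b·(sin φ − φ·cos φ) = 2.175994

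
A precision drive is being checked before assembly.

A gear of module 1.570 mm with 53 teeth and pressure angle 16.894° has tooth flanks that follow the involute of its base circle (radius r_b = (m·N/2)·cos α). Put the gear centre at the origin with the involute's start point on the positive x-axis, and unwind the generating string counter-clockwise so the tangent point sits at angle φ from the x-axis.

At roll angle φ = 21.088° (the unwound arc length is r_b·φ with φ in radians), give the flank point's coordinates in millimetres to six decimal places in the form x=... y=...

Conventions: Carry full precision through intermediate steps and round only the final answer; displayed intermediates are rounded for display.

class = single-mesh tooth geometry [base-circle involute, m = 1.570, 53T]
pitch radius r_p = m·N/2 = 1.570·53/2 = 41.605000
base radius r_b = r_p·cos α = 41.605000·cos 16.894° = 39.809495
roll angle φ = 21.088° = 0.36805503 rad
x = r_b·(cos φ + φ·sin φ) = 42.415251
y = r_b·(sin φ − φ·cos φ) = 0.652693

x=42.415251 y=0.652693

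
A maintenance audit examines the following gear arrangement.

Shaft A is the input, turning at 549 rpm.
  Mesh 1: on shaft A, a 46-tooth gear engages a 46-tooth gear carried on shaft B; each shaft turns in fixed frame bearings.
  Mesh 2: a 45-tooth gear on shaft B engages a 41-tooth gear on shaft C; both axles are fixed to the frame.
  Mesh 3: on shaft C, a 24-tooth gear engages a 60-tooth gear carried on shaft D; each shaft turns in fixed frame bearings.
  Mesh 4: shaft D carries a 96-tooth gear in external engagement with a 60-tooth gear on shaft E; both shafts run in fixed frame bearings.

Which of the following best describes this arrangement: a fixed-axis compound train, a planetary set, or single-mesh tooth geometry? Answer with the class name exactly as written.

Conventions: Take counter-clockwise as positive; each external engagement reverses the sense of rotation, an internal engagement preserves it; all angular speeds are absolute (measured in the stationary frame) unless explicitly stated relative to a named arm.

fixed-axis compound train

recognized (5 fixed axles, 4 meshes): fixed-axis compound train
classification: fixed-axis compound train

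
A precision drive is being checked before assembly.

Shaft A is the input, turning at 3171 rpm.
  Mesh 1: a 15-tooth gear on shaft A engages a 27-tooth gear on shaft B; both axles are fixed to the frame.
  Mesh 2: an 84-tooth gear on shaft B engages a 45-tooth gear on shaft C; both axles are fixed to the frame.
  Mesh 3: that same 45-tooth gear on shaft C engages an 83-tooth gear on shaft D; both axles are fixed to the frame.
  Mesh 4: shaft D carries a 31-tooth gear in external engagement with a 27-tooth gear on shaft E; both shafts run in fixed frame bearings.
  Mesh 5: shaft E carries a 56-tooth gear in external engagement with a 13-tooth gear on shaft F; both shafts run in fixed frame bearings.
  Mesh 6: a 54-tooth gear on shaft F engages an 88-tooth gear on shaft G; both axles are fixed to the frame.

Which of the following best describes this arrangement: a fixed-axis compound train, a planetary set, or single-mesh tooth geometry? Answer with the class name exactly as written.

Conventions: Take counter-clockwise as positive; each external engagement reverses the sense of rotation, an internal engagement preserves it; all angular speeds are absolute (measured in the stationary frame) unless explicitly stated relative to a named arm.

recognized (7 fixed axles, 6 meshes): fixed-axis compound train
classification: fixed-axis compound train

fixed-axis compound train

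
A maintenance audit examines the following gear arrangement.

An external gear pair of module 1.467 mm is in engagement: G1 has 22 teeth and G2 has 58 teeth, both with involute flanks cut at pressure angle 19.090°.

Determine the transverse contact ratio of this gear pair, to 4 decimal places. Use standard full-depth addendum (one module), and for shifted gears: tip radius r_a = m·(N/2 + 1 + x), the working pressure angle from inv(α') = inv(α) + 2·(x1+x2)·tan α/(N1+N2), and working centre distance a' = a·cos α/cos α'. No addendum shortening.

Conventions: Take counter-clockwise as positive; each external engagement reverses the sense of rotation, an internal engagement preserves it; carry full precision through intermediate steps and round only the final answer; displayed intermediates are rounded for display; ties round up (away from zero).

1.7239

recognized (one external pair, fixed centres): single-mesh tooth geometry, m = 1.467, N1 = 22, N2 = 58
base radii: r_b1 = 15.249562, r_b2 = 40.203391
tip radii: r_a1 = 17.604000, r_a2 = 44.010000
no profile shift: α' = α, a' = a
action lengths: √(r_a1²−r_b1²) = 8.794980, √(r_a2²−r_b2²) = 17.904398
base pitch p_b = π·m·cos α = 4.355265
CR = (8.794980 + 17.904398 − 58.680000·sin 19.09000°)/4.355265 = 1.723870
contact ratio ≈ 1.7239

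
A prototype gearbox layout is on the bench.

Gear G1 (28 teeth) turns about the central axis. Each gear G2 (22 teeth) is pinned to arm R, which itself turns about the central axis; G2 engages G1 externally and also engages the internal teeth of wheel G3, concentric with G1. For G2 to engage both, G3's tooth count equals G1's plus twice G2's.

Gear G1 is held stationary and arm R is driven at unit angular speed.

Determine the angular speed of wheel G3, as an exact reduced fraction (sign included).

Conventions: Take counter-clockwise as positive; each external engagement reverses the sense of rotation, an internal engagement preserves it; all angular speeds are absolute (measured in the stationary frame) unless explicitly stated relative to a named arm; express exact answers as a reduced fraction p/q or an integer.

25/18

recognized (axles ride arm R): planetary set, 28/22/72 teeth
ring teeth: 28 + 2·22 = 72
28(ω_sun−ω_arm) = −72(ω_ring−ω_arm),  ω_sun = 0, ω_arm = 1
ω_ring = 1 − (28/72)(0−1) = 25/18
exact speed ratio = 25/18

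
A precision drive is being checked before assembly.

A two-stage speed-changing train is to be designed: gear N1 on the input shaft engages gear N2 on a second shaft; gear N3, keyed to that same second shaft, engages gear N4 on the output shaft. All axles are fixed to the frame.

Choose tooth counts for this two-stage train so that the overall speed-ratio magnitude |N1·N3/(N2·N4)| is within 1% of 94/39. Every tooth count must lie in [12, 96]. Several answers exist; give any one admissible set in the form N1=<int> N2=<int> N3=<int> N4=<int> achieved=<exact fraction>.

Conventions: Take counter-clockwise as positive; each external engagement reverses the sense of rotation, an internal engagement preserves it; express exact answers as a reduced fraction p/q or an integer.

topology: fixed-axis compound train — 2 stages, target 94/39
target = 94/39 in lowest terms: an exact hit needs N1·N3 = k·94 and N2·N4 = k·39 for one integer k, every count in [12, 96]; additionally prefer no 1:1 stage (N1 ≠ N2, N3 ≠ N4)
k = 1…5: no 1:1-free in-range split of k·94 and k·39 into factor pairs; take k = 6
k = 6: N1·N3 = 564 = 12·47, N2·N4 = 234 = 13·18
achieved = 12·47/(13·18) = 94/39; |achieved − target| = 0 ≤ 47/1950 ✓

N1=12 N2=13 N3=47 N4=18 achieved=94/39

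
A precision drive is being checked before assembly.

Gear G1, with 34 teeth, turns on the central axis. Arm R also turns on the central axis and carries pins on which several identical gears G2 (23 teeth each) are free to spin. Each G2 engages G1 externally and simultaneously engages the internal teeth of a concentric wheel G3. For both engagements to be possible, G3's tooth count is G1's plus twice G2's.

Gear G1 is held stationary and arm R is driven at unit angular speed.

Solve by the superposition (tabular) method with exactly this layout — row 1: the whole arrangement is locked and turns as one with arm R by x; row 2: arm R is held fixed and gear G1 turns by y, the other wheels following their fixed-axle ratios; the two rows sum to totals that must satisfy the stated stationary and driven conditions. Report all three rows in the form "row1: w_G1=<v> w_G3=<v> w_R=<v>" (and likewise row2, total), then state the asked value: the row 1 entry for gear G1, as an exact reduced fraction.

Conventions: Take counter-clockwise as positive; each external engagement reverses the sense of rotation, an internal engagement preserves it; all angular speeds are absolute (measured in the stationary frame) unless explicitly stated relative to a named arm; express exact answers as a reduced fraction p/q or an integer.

row1: w_G1=1 w_G3=1 w_R=1
row2: w_G1=-1 w_G3=17/40 w_R=0
total: w_G1=0 w_G3=57/40 w_R=1
asked value: 1

recognized (axles ride arm R): planetary set, 34/23/80 teeth
row 1 — lock + rotate with arm: ω_sun = ω_ring = ω_arm = x
row 2 (arm held, sun turns y): ω_ring = −(34/80)·y, ω_arm = 0
boundary: total ω_sun = x + y = 0 and total ω_arm = x = 1  ⇒  y = -1, x = 1
row 2 ring = −(34/80)·(-1) = 17/40
totals (row 1 + row 2): sun 1 + (-1) = 0, ring 1 + 17/40 = 57/40, arm 1 + 0 = 1
asked cell (row1, sun) = 1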